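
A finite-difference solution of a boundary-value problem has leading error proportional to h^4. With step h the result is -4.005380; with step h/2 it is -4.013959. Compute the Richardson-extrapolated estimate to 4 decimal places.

Extrapolated value = (16·A(h/2) − A(h)) / (16 − 1)
= (16·(-4.013959) − (-4.005380)) / 15
= -60.217964 / 15 = -4.014531

-4.0145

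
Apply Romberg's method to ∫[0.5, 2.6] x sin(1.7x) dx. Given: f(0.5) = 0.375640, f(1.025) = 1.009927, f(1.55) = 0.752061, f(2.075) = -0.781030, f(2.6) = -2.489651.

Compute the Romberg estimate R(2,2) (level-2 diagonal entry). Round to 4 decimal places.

R(0,0) (trapezoid, 1 panel, h=2.1000): -2.219712
R(1,0) (trapezoid, 2 panels, h=1.0500): -0.320192
R(2,0) (trapezoid, 4 panels, h=0.5250): -0.039925
R(1,1) = -0.320192 + (-0.320192 − (-2.219712))/3 = 0.312981
R(2,1) = -0.039925 + (-0.039925 − (-0.320192))/3 = 0.053497
R(2,2) = 0.053497 + (0.053497 − 0.312981)/15 = 0.036198

0.0362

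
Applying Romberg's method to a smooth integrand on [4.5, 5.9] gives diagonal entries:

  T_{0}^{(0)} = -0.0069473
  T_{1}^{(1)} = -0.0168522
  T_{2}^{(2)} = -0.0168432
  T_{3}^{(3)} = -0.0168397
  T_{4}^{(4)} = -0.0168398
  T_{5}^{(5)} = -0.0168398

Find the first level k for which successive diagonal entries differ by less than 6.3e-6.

|T_{1}^{(1)} − T_{0}^{(0)}| = 0.0099049 ≥ 6.3e-6
|T_{2}^{(2)} − T_{1}^{(1)}| = 0.0000090 ≥ 6.3e-6
|T_{3}^{(3)} − T_{2}^{(2)}| = 0.0000035 < 6.3e-6

k = 3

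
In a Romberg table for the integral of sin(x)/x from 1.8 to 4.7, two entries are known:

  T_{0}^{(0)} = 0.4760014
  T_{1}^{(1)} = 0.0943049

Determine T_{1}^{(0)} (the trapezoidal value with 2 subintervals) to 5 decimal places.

0.18973

From T_{1}^{(1)} = (4·T_{1}^{(0)} − T_{0}^{(0)})/3, solve for T_{1}^{(0)}:
4·T_{1}^{(0)} = 3·0.0943049 + 0.4760014 = 0.7589161
T_{1}^{(0)} = 0.1897290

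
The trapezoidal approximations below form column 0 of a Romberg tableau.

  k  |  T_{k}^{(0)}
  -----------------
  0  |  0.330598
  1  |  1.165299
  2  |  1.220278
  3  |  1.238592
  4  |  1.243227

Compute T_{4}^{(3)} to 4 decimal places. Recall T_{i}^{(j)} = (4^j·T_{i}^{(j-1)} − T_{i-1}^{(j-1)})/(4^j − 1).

Richardson extrapolation on the trapezoidal column (denominator 4−1=3):
T_{2}^{(1)} = (4·1.220278 − 1.165299) / 3 = 1.238604
T_{3}^{(1)} = 1.238592 + (1.238592 − 1.220278)/3 = 1.244697
T_{4}^{(1)} = 1.243227 + (1.243227 − 1.238592)/3 = 1.244772
T_{3}^{(2)} = (16·1.244697 − 1.238604) / 15 = 1.245103
T_{4}^{(2)} = 1.244772 + (1.244772 − 1.244697)/15 = 1.244777
T_{4}^{(3)} = (64·1.244777 − 1.245103) / 63 = 1.244772

1.2448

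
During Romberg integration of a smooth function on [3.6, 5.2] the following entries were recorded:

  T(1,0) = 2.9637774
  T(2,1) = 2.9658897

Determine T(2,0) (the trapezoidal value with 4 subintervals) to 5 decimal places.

From T(2,1) = (4·T(2,0) − T(1,0))/3, solve for T(2,0):
4·T(2,0) = 3·2.9658897 + 2.9637774 = 11.8614465
T(2,0) = 2.9653616

2.96536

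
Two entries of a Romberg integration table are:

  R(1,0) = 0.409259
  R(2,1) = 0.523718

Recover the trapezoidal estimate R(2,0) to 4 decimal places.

0.4951

From R(2,1) = (4·R(2,0) − R(1,0))/3, solve for R(2,0):
4·R(2,0) = 3·0.523718 + 0.409259 = 1.980413
R(2,0) = 0.495103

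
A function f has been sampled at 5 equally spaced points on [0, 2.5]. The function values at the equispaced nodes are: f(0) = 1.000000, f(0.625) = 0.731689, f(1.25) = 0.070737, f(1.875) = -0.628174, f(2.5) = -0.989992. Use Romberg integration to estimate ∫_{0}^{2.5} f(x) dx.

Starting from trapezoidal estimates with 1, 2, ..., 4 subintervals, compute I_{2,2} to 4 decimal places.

0.1175

I_{0,0} (trapezoid, 1 panel, h=2.5000): 0.012510
I_{1,0} (trapezoid, 2 panels, h=1.2500): 0.094676
I_{2,0} (trapezoid, 4 panels, h=0.6250): 0.112035
I_{1,1} = 0.094676 + (0.094676 − 0.012510)/3 = 0.122065
I_{2,1} = 0.112035 + (0.112035 − 0.094676)/3 = 0.117821
I_{2,2} = 0.117821 + (0.117821 − 0.122065)/15 = 0.117538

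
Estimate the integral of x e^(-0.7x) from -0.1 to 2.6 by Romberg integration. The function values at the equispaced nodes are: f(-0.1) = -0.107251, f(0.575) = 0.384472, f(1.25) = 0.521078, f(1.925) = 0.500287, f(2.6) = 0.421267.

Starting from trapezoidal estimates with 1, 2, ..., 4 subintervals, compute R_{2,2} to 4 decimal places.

1.1029

R_{0,0} (trapezoid, 1 panel, h=2.7000): 0.423922
R_{1,0} (trapezoid, 2 panels, h=1.3500): 0.915416
R_{2,0} (trapezoid, 4 panels, h=0.6750): 1.054920
R_{1,1} = 0.915416 + (0.915416 − 0.423922)/3 = 1.079247
R_{2,1} = 1.054920 + (1.054920 − 0.915416)/3 = 1.101421
R_{2,2} = 1.101421 + (1.101421 − 1.079247)/15 = 1.102899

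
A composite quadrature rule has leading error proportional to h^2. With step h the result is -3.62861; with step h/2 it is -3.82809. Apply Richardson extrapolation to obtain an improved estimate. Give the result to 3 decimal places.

-3.895

Extrapolated value = (4·A(h/2) − A(h)) / (4 − 1)
= (4·(-3.82809) − (-3.62861)) / 3
= -11.68375 / 3 = -3.89458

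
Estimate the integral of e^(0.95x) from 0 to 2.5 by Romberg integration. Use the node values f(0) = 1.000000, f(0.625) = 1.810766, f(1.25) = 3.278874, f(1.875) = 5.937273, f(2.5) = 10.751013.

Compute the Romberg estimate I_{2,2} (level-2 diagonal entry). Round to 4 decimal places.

10.2650

I_{0,0} (trapezoid, 1 panel, h=2.5000): 14.688766
I_{1,0} (trapezoid, 2 panels, h=1.2500): 11.442976
I_{2,0} (trapezoid, 4 panels, h=0.6250): 10.564012
I_{1,1} = 11.442976 + (11.442976 − 14.688766)/3 = 10.361046
I_{2,1} = 10.564012 + (10.564012 − 11.442976)/3 = 10.271024
I_{2,2} = 10.271024 + (10.271024 − 10.361046)/15 = 10.265023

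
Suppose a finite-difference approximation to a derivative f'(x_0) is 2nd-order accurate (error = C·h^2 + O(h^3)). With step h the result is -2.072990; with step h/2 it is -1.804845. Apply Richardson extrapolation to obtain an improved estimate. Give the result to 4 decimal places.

Extrapolated value = (4·A(h/2) − A(h)) / (4 − 1)
= (4·(-1.804845) − (-2.072990)) / 3
= -5.146390 / 3 = -1.715463

-1.7155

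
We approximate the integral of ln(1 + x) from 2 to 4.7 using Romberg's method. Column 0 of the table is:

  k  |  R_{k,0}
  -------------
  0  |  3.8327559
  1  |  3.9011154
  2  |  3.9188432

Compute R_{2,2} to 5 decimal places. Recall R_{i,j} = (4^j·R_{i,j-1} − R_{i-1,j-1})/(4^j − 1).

3.92481

R_{1,1} = 3.9011154 + (3.9011154 − 3.8327559)/3 = 3.9239019
R_{2,1} = (4·3.9188432 − 3.9011154) / 3 = 3.9247525
R_{2,2} = 3.9247525 + (3.9247525 − 3.9239019)/15 = 3.9248092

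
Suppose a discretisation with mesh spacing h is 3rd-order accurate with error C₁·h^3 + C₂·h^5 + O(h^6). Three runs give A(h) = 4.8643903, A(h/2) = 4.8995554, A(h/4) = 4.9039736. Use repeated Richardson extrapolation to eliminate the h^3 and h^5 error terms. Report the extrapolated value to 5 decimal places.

First eliminate the h^3 term (factor 2^3 = 8):
  B₁ = (8·4.8995554 − 4.8643903)/7 = 4.9045790
  B₂ = (8·4.9039736 − 4.8995554)/7 = 4.9046048
Then eliminate the h^5 term (factor 2^5 = 32):
  (32·4.9046048 − 4.9045790)/31 = 4.9046056

4.90461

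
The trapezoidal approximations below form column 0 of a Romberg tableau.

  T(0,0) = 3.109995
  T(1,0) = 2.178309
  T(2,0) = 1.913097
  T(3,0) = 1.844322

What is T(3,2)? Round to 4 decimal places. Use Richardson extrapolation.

Richardson extrapolation on the trapezoidal column (denominator 4−1=3):
T(2,1) = 1.913097 + (1.913097 − 2.178309)/3 = 1.824693
T(3,1) = 1.844322 + (1.844322 − 1.913097)/3 = 1.821397
T(3,2) = 1.821397 + (1.821397 − 1.824693)/15 = 1.821177
(Column j=1 coincides with Simpson's rule on the same nodes.)

1.8212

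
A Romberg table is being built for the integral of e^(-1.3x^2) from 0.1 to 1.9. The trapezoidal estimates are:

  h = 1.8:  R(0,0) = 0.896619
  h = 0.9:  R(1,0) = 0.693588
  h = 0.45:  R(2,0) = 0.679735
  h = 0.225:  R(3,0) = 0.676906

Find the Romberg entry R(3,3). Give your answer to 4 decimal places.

Richardson extrapolation on the trapezoidal column (denominator 4−1=3):
R(1,1) = 0.693588 + (0.693588 − 0.896619)/3 = 0.625911
R(2,1) = (4·0.679735 − 0.693588) / 3 = 0.675117
R(3,1) = (4·0.676906 − 0.679735) / 3 = 0.675963
R(2,2) = (16·0.675117 − 0.625911) / 15 = 0.678397
R(3,2) = (16·0.675963 − 0.675117) / 15 = 0.676019
R(3,3) = 0.676019 + (0.676019 − 0.678397)/63 = 0.675981
(Column j=1 coincides with Simpson's rule on the same nodes.)

0.6760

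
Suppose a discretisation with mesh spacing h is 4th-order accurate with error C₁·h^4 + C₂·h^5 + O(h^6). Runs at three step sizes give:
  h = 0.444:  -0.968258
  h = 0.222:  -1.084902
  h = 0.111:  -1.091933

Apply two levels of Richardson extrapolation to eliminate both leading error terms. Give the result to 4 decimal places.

-1.0924

First eliminate the h^4 term (factor 2^4 = 16):
  B₁ = (16·(-1.084902) − (-0.968258))/15 = -1.092678
  B₂ = (16·(-1.091933) − (-1.084902))/15 = -1.092402
Then eliminate the h^5 term (factor 2^5 = 32):
  (32·(-1.092402) − (-1.092678))/31 = -1.092393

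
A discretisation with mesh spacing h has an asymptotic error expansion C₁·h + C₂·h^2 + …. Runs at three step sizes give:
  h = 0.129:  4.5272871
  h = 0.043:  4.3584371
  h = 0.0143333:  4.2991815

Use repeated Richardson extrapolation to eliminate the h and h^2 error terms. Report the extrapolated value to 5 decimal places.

4.26900

First eliminate the h term (factor 3^1 = 3):
  B₁ = (3·4.3584371 − 4.5272871)/2 = 4.2740121
  B₂ = (3·4.2991815 − 4.3584371)/2 = 4.2695537
Then eliminate the h^2 term (factor 3^2 = 9):
  (9·4.2695537 − 4.2740121)/8 = 4.2689964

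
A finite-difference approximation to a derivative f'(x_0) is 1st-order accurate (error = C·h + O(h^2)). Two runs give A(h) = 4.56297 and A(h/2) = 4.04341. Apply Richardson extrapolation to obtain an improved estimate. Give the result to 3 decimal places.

3.524

Extrapolated value = (2·A(h/2) − A(h)) / (2 − 1)
= (2·4.04341 − 4.56297) / 1
= 3.52385 / 1 = 3.52385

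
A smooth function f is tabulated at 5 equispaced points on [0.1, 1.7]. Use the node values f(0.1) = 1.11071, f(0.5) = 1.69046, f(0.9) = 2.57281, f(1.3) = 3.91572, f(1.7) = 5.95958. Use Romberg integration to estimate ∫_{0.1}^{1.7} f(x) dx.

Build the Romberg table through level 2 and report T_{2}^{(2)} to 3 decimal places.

T_{0}^{(0)} (trapezoid, 1 panel, h=1.6000): 5.65623
T_{1}^{(0)} (trapezoid, 2 panels, h=0.8000): 4.88636
T_{2}^{(0)} (trapezoid, 4 panels, h=0.4000): 4.68565
T_{1}^{(1)} = 4.88636 + (4.88636 − 5.65623)/3 = 4.62974
T_{2}^{(1)} = 4.68565 + (4.68565 − 4.88636)/3 = 4.61875
T_{2}^{(2)} = 4.61875 + (4.61875 − 4.62974)/15 = 4.61802

4.618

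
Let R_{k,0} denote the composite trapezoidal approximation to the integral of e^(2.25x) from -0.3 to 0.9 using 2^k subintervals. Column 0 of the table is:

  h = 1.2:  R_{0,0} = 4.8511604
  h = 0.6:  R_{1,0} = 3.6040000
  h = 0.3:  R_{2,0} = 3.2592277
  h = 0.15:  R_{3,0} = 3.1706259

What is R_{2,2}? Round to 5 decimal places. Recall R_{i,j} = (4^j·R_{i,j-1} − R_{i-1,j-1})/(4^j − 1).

3.14137

Richardson extrapolation on the trapezoidal column (denominator 4−1=3):
R_{1,1} = (4·3.6040000 − 4.8511604) / 3 = 3.1882799
R_{2,1} = 3.2592277 + (3.2592277 − 3.6040000)/3 = 3.1443036
R_{2,2} = 3.1443036 + (3.1443036 − 3.1882799)/15 = 3.1413718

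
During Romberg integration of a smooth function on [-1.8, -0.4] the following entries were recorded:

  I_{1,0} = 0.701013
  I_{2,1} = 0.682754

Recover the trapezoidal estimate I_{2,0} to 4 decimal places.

0.6873

From I_{2,1} = (4·I_{2,0} − I_{1,0})/3, solve for I_{2,0}:
4·I_{2,0} = 3·0.682754 + 0.701013 = 2.749275
I_{2,0} = 0.687319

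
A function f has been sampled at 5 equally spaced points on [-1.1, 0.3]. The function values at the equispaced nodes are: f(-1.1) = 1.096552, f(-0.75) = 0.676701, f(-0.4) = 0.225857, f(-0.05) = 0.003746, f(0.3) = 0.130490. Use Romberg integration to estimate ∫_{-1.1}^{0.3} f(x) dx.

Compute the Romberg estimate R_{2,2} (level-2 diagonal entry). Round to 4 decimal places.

R_{0,0} (trapezoid, 1 panel, h=1.4000): 0.858929
R_{1,0} (trapezoid, 2 panels, h=0.7000): 0.587565
R_{2,0} (trapezoid, 4 panels, h=0.3500): 0.531939
R_{1,1} = 0.587565 + (0.587565 − 0.858929)/3 = 0.497110
R_{2,1} = 0.531939 + (0.531939 − 0.587565)/3 = 0.513397
R_{2,2} = 0.513397 + (0.513397 − 0.497110)/15 = 0.514483

0.5145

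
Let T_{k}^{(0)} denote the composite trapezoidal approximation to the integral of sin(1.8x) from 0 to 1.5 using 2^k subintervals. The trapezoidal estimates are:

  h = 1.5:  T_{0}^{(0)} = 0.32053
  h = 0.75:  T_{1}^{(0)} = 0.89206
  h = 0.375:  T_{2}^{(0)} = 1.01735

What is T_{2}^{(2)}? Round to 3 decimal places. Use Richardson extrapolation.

1.058

T_{1}^{(1)} = (4·0.89206 − 0.32053) / 3 = 1.08257
T_{2}^{(1)} = 1.01735 + (1.01735 − 0.89206)/3 = 1.05911
T_{2}^{(2)} = (16·1.05911 − 1.08257) / 15 = 1.05755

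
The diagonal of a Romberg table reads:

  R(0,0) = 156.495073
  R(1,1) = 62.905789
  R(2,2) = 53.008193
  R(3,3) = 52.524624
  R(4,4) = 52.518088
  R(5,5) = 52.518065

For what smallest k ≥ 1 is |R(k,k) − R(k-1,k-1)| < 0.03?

k = 4

|R(1,1) − R(0,0)| = 93.589284 ≥ 0.03
|R(2,2) − R(1,1)| = 9.897596 ≥ 0.03
|R(3,3) − R(2,2)| = 0.483569 ≥ 0.03
|R(4,4) − R(3,3)| = 0.006536 < 0.03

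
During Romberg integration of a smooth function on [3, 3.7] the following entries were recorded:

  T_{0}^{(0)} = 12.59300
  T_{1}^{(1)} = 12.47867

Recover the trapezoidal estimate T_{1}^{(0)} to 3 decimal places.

From T_{1}^{(1)} = (4·T_{1}^{(0)} − T_{0}^{(0)})/3, solve for T_{1}^{(0)}:
4·T_{1}^{(0)} = 3·12.47867 + 12.59300 = 50.02901
T_{1}^{(0)} = 12.50725

12.507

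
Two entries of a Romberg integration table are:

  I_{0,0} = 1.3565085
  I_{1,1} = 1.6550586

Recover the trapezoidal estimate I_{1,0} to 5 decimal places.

From I_{1,1} = (4·I_{1,0} − I_{0,0})/3, solve for I_{1,0}:
4·I_{1,0} = 3·1.6550586 + 1.3565085 = 6.3216843
I_{1,0} = 1.5804211

1.58042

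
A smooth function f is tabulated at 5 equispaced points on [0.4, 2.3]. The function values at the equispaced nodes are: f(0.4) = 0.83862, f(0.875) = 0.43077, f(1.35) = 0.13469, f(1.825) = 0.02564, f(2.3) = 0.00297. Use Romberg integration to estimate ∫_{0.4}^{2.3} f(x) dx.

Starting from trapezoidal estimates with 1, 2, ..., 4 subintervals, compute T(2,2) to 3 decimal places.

0.467

T(0,0) (trapezoid, 1 panel, h=1.9000): 0.79951
T(1,0) (trapezoid, 2 panels, h=0.9500): 0.52771
T(2,0) (trapezoid, 4 panels, h=0.4750): 0.48065
T(1,1) = 0.52771 + (0.52771 − 0.79951)/3 = 0.43711
T(2,1) = 0.48065 + (0.48065 − 0.52771)/3 = 0.46496
T(2,2) = 0.46496 + (0.46496 − 0.43711)/15 = 0.46682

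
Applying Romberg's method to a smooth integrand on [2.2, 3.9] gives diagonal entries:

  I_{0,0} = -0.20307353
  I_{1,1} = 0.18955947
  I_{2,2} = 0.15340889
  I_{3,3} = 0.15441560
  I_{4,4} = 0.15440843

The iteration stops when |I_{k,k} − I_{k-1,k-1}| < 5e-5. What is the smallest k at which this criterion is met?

k = 4

|I_{1,1} − I_{0,0}| = 0.39263300 ≥ 5e-5
|I_{2,2} − I_{1,1}| = 0.03615058 ≥ 5e-5
|I_{3,3} − I_{2,2}| = 0.00100671 ≥ 5e-5
|I_{4,4} − I_{3,3}| = 0.00000717 < 5e-5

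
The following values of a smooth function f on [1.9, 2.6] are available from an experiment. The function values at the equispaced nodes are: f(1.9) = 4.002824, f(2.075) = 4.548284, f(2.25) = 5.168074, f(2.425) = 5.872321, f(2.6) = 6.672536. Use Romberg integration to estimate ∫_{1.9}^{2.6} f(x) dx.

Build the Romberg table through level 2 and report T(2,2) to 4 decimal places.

3.6571

T(0,0) (trapezoid, 1 panel, h=0.7000): 3.736376
T(1,0) (trapezoid, 2 panels, h=0.3500): 3.677014
T(2,0) (trapezoid, 4 panels, h=0.1750): 3.662113
T(1,1) = 3.677014 + (3.677014 − 3.736376)/3 = 3.657227
T(2,1) = 3.662113 + (3.662113 − 3.677014)/3 = 3.657146
T(2,2) = 3.657146 + (3.657146 − 3.657227)/15 = 3.657141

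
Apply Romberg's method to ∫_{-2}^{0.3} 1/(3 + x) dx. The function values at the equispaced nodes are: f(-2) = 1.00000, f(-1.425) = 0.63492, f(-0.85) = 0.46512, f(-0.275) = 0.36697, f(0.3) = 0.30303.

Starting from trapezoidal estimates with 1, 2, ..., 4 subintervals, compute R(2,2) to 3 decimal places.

R(0,0) (trapezoid, 1 panel, h=2.3000): 1.49848
R(1,0) (trapezoid, 2 panels, h=1.1500): 1.28413
R(2,0) (trapezoid, 4 panels, h=0.5750): 1.21815
R(1,1) = 1.28413 + (1.28413 − 1.49848)/3 = 1.21268
R(2,1) = 1.21815 + (1.21815 − 1.28413)/3 = 1.19616
R(2,2) = 1.19616 + (1.19616 − 1.21268)/15 = 1.19506

1.195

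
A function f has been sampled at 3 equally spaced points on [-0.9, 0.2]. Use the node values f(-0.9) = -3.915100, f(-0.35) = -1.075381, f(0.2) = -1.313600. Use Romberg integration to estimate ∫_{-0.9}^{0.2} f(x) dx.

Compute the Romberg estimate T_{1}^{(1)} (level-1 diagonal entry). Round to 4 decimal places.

T_{0}^{(0)} (trapezoid, 1 panel, h=1.1000): -2.875785
T_{1}^{(0)} (trapezoid, 2 panels, h=0.5500): -2.029352
T_{1}^{(1)} = -2.029352 + (-2.029352 − (-2.875785))/3 = -1.747208

-1.7472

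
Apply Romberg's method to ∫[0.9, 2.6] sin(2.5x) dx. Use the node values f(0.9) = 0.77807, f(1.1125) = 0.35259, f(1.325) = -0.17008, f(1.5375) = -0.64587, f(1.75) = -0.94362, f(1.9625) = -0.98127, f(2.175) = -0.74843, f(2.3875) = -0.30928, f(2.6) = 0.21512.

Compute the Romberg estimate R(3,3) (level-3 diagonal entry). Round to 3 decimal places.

R(0,0) (trapezoid, 1 panel, h=1.7000): 0.84421
R(1,0) (trapezoid, 2 panels, h=0.8500): -0.37997
R(2,0) (trapezoid, 4 panels, h=0.4250): -0.58035
R(3,0) (trapezoid, 8 panels, h=0.2125): -0.62674
R(1,1) = -0.37997 + (-0.37997 − 0.84421)/3 = -0.78803
R(2,1) = -0.58035 + (-0.58035 − (-0.37997))/3 = -0.64714
R(3,1) = -0.62674 + (-0.62674 − (-0.58035))/3 = -0.64220
R(2,2) = -0.64714 + (-0.64714 − (-0.78803))/15 = -0.63775
R(3,2) = -0.64220 + (-0.64220 − (-0.64714))/15 = -0.64187
R(3,3) = -0.64187 + (-0.64187 − (-0.63775))/63 = -0.64194

-0.642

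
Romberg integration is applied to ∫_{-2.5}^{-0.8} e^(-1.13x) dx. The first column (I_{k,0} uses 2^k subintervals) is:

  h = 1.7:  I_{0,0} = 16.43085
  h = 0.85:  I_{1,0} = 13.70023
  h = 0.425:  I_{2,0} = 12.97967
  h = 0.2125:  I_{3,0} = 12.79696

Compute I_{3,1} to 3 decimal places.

12.736

Richardson extrapolation on the trapezoidal column (denominator 4−1=3):
I_{3,1} = (4·12.79696 − 12.97967) / 3 = 12.73606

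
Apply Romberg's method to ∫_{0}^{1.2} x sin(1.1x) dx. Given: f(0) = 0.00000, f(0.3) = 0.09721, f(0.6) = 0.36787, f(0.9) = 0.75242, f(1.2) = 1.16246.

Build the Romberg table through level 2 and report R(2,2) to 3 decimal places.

0.530

R(0,0) (trapezoid, 1 panel, h=1.2000): 0.69748
R(1,0) (trapezoid, 2 panels, h=0.6000): 0.56946
R(2,0) (trapezoid, 4 panels, h=0.3000): 0.53962
R(1,1) = 0.56946 + (0.56946 − 0.69748)/3 = 0.52679
R(2,1) = 0.53962 + (0.53962 − 0.56946)/3 = 0.52967
R(2,2) = 0.52967 + (0.52967 − 0.52679)/15 = 0.52986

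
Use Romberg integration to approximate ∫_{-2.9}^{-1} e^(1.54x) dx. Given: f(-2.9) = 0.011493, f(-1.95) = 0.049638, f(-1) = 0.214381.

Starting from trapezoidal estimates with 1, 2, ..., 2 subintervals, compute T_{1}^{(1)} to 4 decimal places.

0.1344

T_{0}^{(0)} (trapezoid, 1 panel, h=1.9000): 0.214580
T_{1}^{(0)} (trapezoid, 2 panels, h=0.9500): 0.154446
T_{1}^{(1)} = 0.154446 + (0.154446 − 0.214580)/3 = 0.134401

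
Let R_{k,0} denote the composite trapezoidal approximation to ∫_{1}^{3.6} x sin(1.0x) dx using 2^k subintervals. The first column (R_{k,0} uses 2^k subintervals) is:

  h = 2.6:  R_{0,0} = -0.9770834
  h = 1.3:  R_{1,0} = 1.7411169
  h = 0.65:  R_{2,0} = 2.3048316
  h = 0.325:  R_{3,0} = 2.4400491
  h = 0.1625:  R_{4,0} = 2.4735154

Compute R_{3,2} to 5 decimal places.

2.48461

Richardson extrapolation on the trapezoidal column (denominator 4−1=3):
R_{2,1} = 2.3048316 + (2.3048316 − 1.7411169)/3 = 2.4927365
R_{3,1} = 2.4400491 + (2.4400491 − 2.3048316)/3 = 2.4851216
R_{3,2} = 2.4851216 + (2.4851216 − 2.4927365)/15 = 2.4846139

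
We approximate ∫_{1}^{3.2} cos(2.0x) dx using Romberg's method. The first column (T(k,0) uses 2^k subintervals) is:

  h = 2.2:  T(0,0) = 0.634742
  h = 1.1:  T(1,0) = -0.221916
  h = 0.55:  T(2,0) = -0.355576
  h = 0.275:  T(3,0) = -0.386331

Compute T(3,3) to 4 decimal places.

-0.3964

Richardson extrapolation on the trapezoidal column (denominator 4−1=3):
T(1,1) = -0.221916 + (-0.221916 − 0.634742)/3 = -0.507469
T(2,1) = -0.355576 + (-0.355576 − (-0.221916))/3 = -0.400129
T(3,1) = (4·(-0.386331) − (-0.355576)) / 3 = -0.396583
T(2,2) = -0.400129 + (-0.400129 − (-0.507469))/15 = -0.392973
T(3,2) = (16·(-0.396583) − (-0.400129)) / 15 = -0.396347
T(3,3) = (64·(-0.396347) − (-0.392973)) / 63 = -0.396401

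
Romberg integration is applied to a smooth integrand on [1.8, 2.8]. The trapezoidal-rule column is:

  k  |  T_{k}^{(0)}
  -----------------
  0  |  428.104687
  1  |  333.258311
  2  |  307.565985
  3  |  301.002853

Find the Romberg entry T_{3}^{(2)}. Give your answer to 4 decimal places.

Richardson extrapolation on the trapezoidal column (denominator 4−1=3):
T_{2}^{(1)} = 307.565985 + (307.565985 − 333.258311)/3 = 299.001876
T_{3}^{(1)} = 301.002853 + (301.002853 − 307.565985)/3 = 298.815142
T_{3}^{(2)} = (16·298.815142 − 299.001876) / 15 = 298.802693

298.8027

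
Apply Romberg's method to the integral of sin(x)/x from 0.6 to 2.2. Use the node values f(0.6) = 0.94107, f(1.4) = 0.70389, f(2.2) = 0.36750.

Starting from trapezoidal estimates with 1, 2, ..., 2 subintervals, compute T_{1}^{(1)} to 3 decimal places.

T_{0}^{(0)} (trapezoid, 1 panel, h=1.6000): 1.04686
T_{1}^{(0)} (trapezoid, 2 panels, h=0.8000): 1.08654
T_{1}^{(1)} = 1.08654 + (1.08654 − 1.04686)/3 = 1.09977

1.100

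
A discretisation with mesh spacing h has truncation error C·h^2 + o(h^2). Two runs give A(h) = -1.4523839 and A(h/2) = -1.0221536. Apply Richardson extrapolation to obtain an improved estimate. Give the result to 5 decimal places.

The leading error scales as h^2; refining by a factor of 2 reduces it by 2^2 = 4.
Extrapolated value = (4·A(h/2) − A(h)) / (4 − 1)
= (4·(-1.0221536) − (-1.4523839)) / 3
= -2.6362305 / 3 = -0.8787435

-0.87874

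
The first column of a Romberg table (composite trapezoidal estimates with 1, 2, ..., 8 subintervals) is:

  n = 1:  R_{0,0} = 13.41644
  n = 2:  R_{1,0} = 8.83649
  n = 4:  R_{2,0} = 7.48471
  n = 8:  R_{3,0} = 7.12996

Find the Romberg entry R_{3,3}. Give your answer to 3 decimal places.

R_{1,1} = 8.83649 + (8.83649 − 13.41644)/3 = 7.30984
R_{2,1} = 7.48471 + (7.48471 − 8.83649)/3 = 7.03412
R_{3,1} = (4·7.12996 − 7.48471) / 3 = 7.01171
R_{2,2} = 7.03412 + (7.03412 − 7.30984)/15 = 7.01574
R_{3,2} = 7.01171 + (7.01171 − 7.03412)/15 = 7.01022
R_{3,3} = 7.01022 + (7.01022 − 7.01574)/63 = 7.01013

7.010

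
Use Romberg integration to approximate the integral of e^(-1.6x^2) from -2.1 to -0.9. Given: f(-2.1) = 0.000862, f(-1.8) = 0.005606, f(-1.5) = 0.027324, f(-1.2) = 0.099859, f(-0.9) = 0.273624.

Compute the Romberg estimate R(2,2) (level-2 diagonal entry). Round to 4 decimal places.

0.0750

R(0,0) (trapezoid, 1 panel, h=1.2000): 0.164692
R(1,0) (trapezoid, 2 panels, h=0.6000): 0.098740
R(2,0) (trapezoid, 4 panels, h=0.3000): 0.081010
R(1,1) = 0.098740 + (0.098740 − 0.164692)/3 = 0.076756
R(2,1) = 0.081010 + (0.081010 − 0.098740)/3 = 0.075100
R(2,2) = 0.075100 + (0.075100 − 0.076756)/15 = 0.074990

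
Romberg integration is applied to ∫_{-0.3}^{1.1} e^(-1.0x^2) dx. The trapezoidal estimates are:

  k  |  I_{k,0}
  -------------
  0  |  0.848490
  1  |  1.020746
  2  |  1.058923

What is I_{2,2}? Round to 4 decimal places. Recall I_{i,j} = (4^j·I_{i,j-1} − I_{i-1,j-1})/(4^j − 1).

Richardson extrapolation on the trapezoidal column (denominator 4−1=3):
I_{1,1} = (4·1.020746 − 0.848490) / 3 = 1.078165
I_{2,1} = 1.058923 + (1.058923 − 1.020746)/3 = 1.071649
I_{2,2} = (16·1.071649 − 1.078165) / 15 = 1.071215

1.0712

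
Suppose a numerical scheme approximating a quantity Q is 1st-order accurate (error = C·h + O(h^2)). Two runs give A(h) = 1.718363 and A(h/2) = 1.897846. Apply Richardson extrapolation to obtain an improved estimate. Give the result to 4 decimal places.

The leading error scales as h; refining by a factor of 2 reduces it by 2^1 = 2.
Extrapolated value = (2·A(h/2) − A(h)) / (2 − 1)
= (2·1.897846 − 1.718363) / 1
= 2.077329 / 1 = 2.077329

2.0773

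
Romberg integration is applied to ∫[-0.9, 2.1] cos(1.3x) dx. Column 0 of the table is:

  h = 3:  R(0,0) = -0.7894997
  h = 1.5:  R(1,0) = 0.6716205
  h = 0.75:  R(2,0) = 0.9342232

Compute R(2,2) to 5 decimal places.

Richardson extrapolation on the trapezoidal column (denominator 4−1=3):
R(1,1) = (4·0.6716205 − (-0.7894997)) / 3 = 1.1586606
R(2,1) = (4·0.9342232 − 0.6716205) / 3 = 1.0217574
R(2,2) = (16·1.0217574 − 1.1586606) / 15 = 1.0126305

1.01263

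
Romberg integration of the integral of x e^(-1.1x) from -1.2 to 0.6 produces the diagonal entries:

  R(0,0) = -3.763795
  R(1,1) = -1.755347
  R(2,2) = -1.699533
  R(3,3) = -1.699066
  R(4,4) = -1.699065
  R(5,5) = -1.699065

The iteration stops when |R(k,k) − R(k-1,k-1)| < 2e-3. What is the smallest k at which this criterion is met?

|R(1,1) − R(0,0)| = 2.008448 ≥ 2e-3
|R(2,2) − R(1,1)| = 0.055814 ≥ 2e-3
|R(3,3) − R(2,2)| = 0.000467 < 2e-3

k = 3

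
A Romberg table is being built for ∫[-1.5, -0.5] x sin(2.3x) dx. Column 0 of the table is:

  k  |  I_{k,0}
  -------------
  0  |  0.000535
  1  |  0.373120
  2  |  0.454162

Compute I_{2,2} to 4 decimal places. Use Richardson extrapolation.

Richardson extrapolation on the trapezoidal column (denominator 4−1=3):
I_{1,1} = (4·0.373120 − 0.000535) / 3 = 0.497315
I_{2,1} = 0.454162 + (0.454162 − 0.373120)/3 = 0.481176
I_{2,2} = 0.481176 + (0.481176 − 0.497315)/15 = 0.480100

0.4801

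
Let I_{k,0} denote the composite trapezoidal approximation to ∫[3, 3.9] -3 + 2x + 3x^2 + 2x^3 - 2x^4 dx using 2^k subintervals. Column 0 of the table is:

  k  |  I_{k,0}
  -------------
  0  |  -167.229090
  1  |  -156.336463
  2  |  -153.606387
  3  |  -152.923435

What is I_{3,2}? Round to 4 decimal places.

-152.6957

I_{2,1} = (4·(-153.606387) − (-156.336463)) / 3 = -152.696362
I_{3,1} = -152.923435 + (-152.923435 − (-153.606387))/3 = -152.695784
I_{3,2} = -152.695784 + (-152.695784 − (-152.696362))/15 = -152.695745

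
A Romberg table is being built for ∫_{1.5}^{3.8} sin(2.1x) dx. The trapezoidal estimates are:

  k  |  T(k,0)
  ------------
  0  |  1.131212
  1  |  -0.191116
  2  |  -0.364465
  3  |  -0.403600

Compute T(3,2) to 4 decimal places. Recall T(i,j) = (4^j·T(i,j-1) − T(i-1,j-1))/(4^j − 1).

-0.4163

T(2,1) = -0.364465 + (-0.364465 − (-0.191116))/3 = -0.422248
T(3,1) = -0.403600 + (-0.403600 − (-0.364465))/3 = -0.416645
T(3,2) = -0.416645 + (-0.416645 − (-0.422248))/15 = -0.416271
(Column j=1 coincides with Simpson's rule on the same nodes.)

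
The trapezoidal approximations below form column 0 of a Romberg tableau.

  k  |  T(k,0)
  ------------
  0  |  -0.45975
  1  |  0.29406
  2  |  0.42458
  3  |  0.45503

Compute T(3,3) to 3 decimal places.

0.465

Richardson extrapolation on the trapezoidal column (denominator 4−1=3):
T(1,1) = 0.29406 + (0.29406 − (-0.45975))/3 = 0.54533
T(2,1) = 0.42458 + (0.42458 − 0.29406)/3 = 0.46809
T(3,1) = (4·0.45503 − 0.42458) / 3 = 0.46518
T(2,2) = 0.46809 + (0.46809 − 0.54533)/15 = 0.46294
T(3,2) = (16·0.46518 − 0.46809) / 15 = 0.46499
T(3,3) = (64·0.46499 − 0.46294) / 63 = 0.46502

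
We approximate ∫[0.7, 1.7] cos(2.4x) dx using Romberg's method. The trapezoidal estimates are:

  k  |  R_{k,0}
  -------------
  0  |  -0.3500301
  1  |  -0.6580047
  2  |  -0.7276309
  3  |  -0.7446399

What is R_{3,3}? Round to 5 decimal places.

Richardson extrapolation on the trapezoidal column (denominator 4−1=3):
R_{1,1} = (4·(-0.6580047) − (-0.3500301)) / 3 = -0.7606629
R_{2,1} = -0.7276309 + (-0.7276309 − (-0.6580047))/3 = -0.7508396
R_{3,1} = (4·(-0.7446399) − (-0.7276309)) / 3 = -0.7503096
R_{2,2} = (16·(-0.7508396) − (-0.7606629)) / 15 = -0.7501847
R_{3,2} = -0.7503096 + (-0.7503096 − (-0.7508396))/15 = -0.7502743
R_{3,3} = -0.7502743 + (-0.7502743 − (-0.7501847))/63 = -0.7502757

-0.75028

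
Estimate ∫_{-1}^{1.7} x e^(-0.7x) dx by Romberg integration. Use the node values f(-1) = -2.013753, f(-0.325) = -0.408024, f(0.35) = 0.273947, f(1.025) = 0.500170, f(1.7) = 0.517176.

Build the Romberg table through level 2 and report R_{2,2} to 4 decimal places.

-0.1272

R_{0,0} (trapezoid, 1 panel, h=2.7000): -2.020379
R_{1,0} (trapezoid, 2 panels, h=1.3500): -0.640361
R_{2,0} (trapezoid, 4 panels, h=0.6750): -0.257982
R_{1,1} = -0.640361 + (-0.640361 − (-2.020379))/3 = -0.180355
R_{2,1} = -0.257982 + (-0.257982 − (-0.640361))/3 = -0.130522
R_{2,2} = -0.130522 + (-0.130522 − (-0.180355))/15 = -0.127200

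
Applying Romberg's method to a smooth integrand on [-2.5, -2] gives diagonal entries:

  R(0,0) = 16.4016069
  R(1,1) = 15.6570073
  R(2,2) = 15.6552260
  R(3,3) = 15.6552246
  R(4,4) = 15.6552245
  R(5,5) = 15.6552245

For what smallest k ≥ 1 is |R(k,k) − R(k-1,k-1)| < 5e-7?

k = 4

|R(1,1) − R(0,0)| = 0.7445996 ≥ 5e-7
|R(2,2) − R(1,1)| = 0.0017813 ≥ 5e-7
|R(3,3) − R(2,2)| = 0.0000014 ≥ 5e-7
|R(4,4) − R(3,3)| = 0.0000001 < 5e-7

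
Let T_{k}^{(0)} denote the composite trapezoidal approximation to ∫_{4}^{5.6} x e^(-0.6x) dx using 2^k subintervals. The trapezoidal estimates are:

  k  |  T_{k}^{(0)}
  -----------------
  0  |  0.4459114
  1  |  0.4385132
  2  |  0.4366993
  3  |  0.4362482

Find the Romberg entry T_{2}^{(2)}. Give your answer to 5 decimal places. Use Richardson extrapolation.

0.43610

T_{1}^{(1)} = (4·0.4385132 − 0.4459114) / 3 = 0.4360471
T_{2}^{(1)} = 0.4366993 + (0.4366993 − 0.4385132)/3 = 0.4360947
T_{2}^{(2)} = (16·0.4360947 − 0.4360471) / 15 = 0.4360979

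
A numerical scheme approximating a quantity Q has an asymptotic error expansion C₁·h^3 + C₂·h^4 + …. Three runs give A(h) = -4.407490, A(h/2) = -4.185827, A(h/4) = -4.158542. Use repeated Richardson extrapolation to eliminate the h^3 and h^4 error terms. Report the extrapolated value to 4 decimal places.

First eliminate the h^3 term (factor 2^3 = 8):
  B₁ = (8·(-4.185827) − (-4.407490))/7 = -4.154161
  B₂ = (8·(-4.158542) − (-4.185827))/7 = -4.154644
Then eliminate the h^4 term (factor 2^4 = 16):
  (16·(-4.154644) − (-4.154161))/15 = -4.154676

-4.1547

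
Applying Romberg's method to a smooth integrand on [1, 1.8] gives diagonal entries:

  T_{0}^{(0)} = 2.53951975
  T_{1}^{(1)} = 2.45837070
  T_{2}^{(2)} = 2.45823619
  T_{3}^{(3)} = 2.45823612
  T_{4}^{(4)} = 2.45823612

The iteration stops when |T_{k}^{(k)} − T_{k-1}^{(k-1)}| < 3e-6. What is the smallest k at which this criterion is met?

|T_{1}^{(1)} − T_{0}^{(0)}| = 0.08114905 ≥ 3e-6
|T_{2}^{(2)} − T_{1}^{(1)}| = 0.00013451 ≥ 3e-6
|T_{3}^{(3)} − T_{2}^{(2)}| = 0.00000007 < 3e-6

k = 3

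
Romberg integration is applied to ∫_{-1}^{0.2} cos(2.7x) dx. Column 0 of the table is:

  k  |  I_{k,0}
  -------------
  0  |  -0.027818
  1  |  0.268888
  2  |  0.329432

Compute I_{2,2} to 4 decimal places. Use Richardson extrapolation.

0.3484

Richardson extrapolation on the trapezoidal column (denominator 4−1=3):
I_{1,1} = 0.268888 + (0.268888 − (-0.027818))/3 = 0.367790
I_{2,1} = (4·0.329432 − 0.268888) / 3 = 0.349613
I_{2,2} = (16·0.349613 − 0.367790) / 15 = 0.348401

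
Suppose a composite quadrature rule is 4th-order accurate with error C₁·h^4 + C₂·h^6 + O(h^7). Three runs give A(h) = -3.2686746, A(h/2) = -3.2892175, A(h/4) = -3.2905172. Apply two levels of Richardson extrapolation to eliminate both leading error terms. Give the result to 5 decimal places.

First eliminate the h^4 term (factor 2^4 = 16):
  B₁ = (16·(-3.2892175) − (-3.2686746))/15 = -3.2905870
  B₂ = (16·(-3.2905172) − (-3.2892175))/15 = -3.2906038
Then eliminate the h^6 term (factor 2^6 = 64):
  (64·(-3.2906038) − (-3.2905870))/63 = -3.2906041

-3.29060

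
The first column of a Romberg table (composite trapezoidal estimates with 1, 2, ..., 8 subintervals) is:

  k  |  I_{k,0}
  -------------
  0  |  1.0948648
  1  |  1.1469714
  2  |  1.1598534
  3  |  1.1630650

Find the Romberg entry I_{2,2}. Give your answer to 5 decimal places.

I_{1,1} = (4·1.1469714 − 1.0948648) / 3 = 1.1643403
I_{2,1} = 1.1598534 + (1.1598534 − 1.1469714)/3 = 1.1641474
I_{2,2} = (16·1.1641474 − 1.1643403) / 15 = 1.1641345

1.16413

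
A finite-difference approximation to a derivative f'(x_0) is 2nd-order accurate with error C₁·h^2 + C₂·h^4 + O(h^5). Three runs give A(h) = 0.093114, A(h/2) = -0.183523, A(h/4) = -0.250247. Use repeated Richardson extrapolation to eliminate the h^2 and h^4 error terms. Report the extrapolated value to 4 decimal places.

First eliminate the h^2 term (factor 2^2 = 4):
  B₁ = (4·(-0.183523) − 0.093114)/3 = -0.275735
  B₂ = (4·(-0.250247) − (-0.183523))/3 = -0.272488
Then eliminate the h^4 term (factor 2^4 = 16):
  (16·(-0.272488) − (-0.275735))/15 = -0.272272

-0.2723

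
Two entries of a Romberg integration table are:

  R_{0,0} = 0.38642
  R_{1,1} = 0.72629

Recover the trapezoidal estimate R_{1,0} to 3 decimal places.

From R_{1,1} = (4·R_{1,0} − R_{0,0})/3, solve for R_{1,0}:
4·R_{1,0} = 3·0.72629 + 0.38642 = 2.56529
R_{1,0} = 0.64132

0.641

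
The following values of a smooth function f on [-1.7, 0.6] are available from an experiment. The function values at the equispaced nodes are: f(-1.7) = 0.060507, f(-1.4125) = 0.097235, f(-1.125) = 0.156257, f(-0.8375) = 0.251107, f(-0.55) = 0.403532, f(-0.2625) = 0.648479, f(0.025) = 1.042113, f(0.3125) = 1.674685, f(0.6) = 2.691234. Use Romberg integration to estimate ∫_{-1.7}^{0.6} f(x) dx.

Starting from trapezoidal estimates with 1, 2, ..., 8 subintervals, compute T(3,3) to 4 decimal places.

1.5944

T(0,0) (trapezoid, 1 panel, h=2.3000): 3.164502
T(1,0) (trapezoid, 2 panels, h=1.1500): 2.046313
T(2,0) (trapezoid, 4 panels, h=0.5750): 1.712219
T(3,0) (trapezoid, 8 panels, h=0.2875): 1.624168
T(1,1) = 2.046313 + (2.046313 − 3.164502)/3 = 1.673583
T(2,1) = 1.712219 + (1.712219 − 2.046313)/3 = 1.600854
T(3,1) = 1.624168 + (1.624168 − 1.712219)/3 = 1.594818
T(2,2) = 1.600854 + (1.600854 − 1.673583)/15 = 1.596005
T(3,2) = 1.594818 + (1.594818 − 1.600854)/15 = 1.594416
T(3,3) = 1.594416 + (1.594416 − 1.596005)/63 = 1.594391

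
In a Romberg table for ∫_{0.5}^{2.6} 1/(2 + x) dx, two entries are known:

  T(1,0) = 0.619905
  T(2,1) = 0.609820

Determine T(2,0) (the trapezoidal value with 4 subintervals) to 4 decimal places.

From T(2,1) = (4·T(2,0) − T(1,0))/3, solve for T(2,0):
4·T(2,0) = 3·0.609820 + 0.619905 = 2.449365
T(2,0) = 0.612341

0.6123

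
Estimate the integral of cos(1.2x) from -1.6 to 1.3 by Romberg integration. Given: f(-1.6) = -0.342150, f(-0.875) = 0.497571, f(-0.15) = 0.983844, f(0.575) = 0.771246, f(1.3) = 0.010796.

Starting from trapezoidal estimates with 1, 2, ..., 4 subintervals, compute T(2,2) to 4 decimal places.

T(0,0) (trapezoid, 1 panel, h=2.9000): -0.480463
T(1,0) (trapezoid, 2 panels, h=1.4500): 1.186342
T(2,0) (trapezoid, 4 panels, h=0.7250): 1.513063
T(1,1) = 1.186342 + (1.186342 − (-0.480463))/3 = 1.741944
T(2,1) = 1.513063 + (1.513063 − 1.186342)/3 = 1.621970
T(2,2) = 1.621970 + (1.621970 − 1.741944)/15 = 1.613972

1.6140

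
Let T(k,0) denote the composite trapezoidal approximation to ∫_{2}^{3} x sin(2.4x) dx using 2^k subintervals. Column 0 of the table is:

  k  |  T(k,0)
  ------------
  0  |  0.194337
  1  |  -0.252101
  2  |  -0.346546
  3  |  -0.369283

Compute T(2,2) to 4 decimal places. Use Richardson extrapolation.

Richardson extrapolation on the trapezoidal column (denominator 4−1=3):
T(1,1) = -0.252101 + (-0.252101 − 0.194337)/3 = -0.400914
T(2,1) = (4·(-0.346546) − (-0.252101)) / 3 = -0.378028
T(2,2) = -0.378028 + (-0.378028 − (-0.400914))/15 = -0.376502

-0.3765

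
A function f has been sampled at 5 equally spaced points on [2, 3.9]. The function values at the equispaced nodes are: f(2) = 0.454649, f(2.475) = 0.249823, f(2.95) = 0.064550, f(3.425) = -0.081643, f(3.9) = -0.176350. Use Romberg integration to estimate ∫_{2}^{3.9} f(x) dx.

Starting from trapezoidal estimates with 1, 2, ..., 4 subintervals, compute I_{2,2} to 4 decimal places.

I_{0,0} (trapezoid, 1 panel, h=1.9000): 0.264384
I_{1,0} (trapezoid, 2 panels, h=0.9500): 0.193515
I_{2,0} (trapezoid, 4 panels, h=0.4750): 0.176643
I_{1,1} = 0.193515 + (0.193515 − 0.264384)/3 = 0.169892
I_{2,1} = 0.176643 + (0.176643 − 0.193515)/3 = 0.171019
I_{2,2} = 0.171019 + (0.171019 − 0.169892)/15 = 0.171094

0.1711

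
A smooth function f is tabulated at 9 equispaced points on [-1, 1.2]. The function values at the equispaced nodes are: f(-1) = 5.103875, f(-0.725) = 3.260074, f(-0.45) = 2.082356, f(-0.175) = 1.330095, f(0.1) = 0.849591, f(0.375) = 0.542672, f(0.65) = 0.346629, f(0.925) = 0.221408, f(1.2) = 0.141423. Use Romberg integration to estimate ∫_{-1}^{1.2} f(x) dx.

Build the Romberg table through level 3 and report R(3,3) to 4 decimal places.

3.0445

R(0,0) (trapezoid, 1 panel, h=2.2000): 5.769828
R(1,0) (trapezoid, 2 panels, h=1.1000): 3.819464
R(2,0) (trapezoid, 4 panels, h=0.5500): 3.245674
R(3,0) (trapezoid, 8 panels, h=0.2750): 3.095255
R(1,1) = 3.819464 + (3.819464 − 5.769828)/3 = 3.169343
R(2,1) = 3.245674 + (3.245674 − 3.819464)/3 = 3.054411
R(3,1) = 3.095255 + (3.095255 − 3.245674)/3 = 3.045115
R(2,2) = 3.054411 + (3.054411 − 3.169343)/15 = 3.046749
R(3,2) = 3.045115 + (3.045115 − 3.054411)/15 = 3.044495
R(3,3) = 3.044495 + (3.044495 − 3.046749)/63 = 3.044459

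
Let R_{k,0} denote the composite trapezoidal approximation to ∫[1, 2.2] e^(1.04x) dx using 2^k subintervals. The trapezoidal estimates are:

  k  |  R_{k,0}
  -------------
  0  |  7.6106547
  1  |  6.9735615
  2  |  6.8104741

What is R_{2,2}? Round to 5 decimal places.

Richardson extrapolation on the trapezoidal column (denominator 4−1=3):
R_{1,1} = (4·6.9735615 − 7.6106547) / 3 = 6.7611971
R_{2,1} = (4·6.8104741 − 6.9735615) / 3 = 6.7561116
R_{2,2} = 6.7561116 + (6.7561116 − 6.7611971)/15 = 6.7557726

6.75577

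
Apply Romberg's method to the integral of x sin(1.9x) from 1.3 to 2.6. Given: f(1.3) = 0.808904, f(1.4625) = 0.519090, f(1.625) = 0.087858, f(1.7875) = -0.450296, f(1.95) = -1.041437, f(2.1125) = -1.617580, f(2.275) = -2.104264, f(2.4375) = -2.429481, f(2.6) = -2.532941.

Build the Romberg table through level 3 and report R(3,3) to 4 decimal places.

-1.2866

R(0,0) (trapezoid, 1 panel, h=1.3000): -1.120624
R(1,0) (trapezoid, 2 panels, h=0.6500): -1.237246
R(2,0) (trapezoid, 4 panels, h=0.3250): -1.273955
R(3,0) (trapezoid, 8 panels, h=0.1625): -1.283446
R(1,1) = -1.237246 + (-1.237246 − (-1.120624))/3 = -1.276120
R(2,1) = -1.273955 + (-1.273955 − (-1.237246))/3 = -1.286191
R(3,1) = -1.283446 + (-1.283446 − (-1.273955))/3 = -1.286610
R(2,2) = -1.286191 + (-1.286191 − (-1.276120))/15 = -1.286862
R(3,2) = -1.286610 + (-1.286610 − (-1.286191))/15 = -1.286638
R(3,3) = -1.286638 + (-1.286638 − (-1.286862))/63 = -1.286634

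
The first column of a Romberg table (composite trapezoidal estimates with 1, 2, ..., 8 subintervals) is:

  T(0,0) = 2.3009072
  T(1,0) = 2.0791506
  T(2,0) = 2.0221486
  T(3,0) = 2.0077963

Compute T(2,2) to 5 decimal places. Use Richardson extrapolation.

Richardson extrapolation on the trapezoidal column (denominator 4−1=3):
T(1,1) = (4·2.0791506 − 2.3009072) / 3 = 2.0052317
T(2,1) = (4·2.0221486 − 2.0791506) / 3 = 2.0031479
T(2,2) = (16·2.0031479 − 2.0052317) / 15 = 2.0030090

2.00301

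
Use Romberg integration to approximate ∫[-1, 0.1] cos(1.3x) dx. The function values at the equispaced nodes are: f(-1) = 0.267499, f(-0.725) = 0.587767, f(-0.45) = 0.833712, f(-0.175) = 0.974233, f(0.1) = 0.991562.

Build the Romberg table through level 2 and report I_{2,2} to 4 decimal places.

0.8409

I_{0,0} (trapezoid, 1 panel, h=1.1000): 0.692484
I_{1,0} (trapezoid, 2 panels, h=0.5500): 0.804783
I_{2,0} (trapezoid, 4 panels, h=0.2750): 0.831942
I_{1,1} = 0.804783 + (0.804783 − 0.692484)/3 = 0.842216
I_{2,1} = 0.831942 + (0.831942 − 0.804783)/3 = 0.840995
I_{2,2} = 0.840995 + (0.840995 − 0.842216)/15 = 0.840914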